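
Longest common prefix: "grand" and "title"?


Word 1: "grand"
Word 2: "title"
Comparing from start:
  Pos 0: 'g' != 't' (stop)
LCP = "" (length 0)


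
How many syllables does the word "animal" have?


Word: "animal"
Syllable breakdown: an | i | mal
Counting: 3 parts
= 3 syllables


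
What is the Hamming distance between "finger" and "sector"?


Comparing character by character (same length = 6):
  Pos 0: 'f' vs 's' !=
  Pos 1: 'i' vs 'e' !=
  Pos 2: 'n' vs 'c' !=
  Pos 3: 'g' vs 't' !=
  Pos 4: 'e' vs 'o' !=
  Pos 5: 'r' vs 'r' =
Hamming distance = 5


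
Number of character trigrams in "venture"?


Word: "venture" (length 7)
Number of 3-grams = length - 3 + 1 = 7 - 3 + 1
= 5


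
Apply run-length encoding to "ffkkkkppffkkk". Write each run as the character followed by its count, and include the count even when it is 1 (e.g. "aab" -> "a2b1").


String: "ffkkkkppffkkk"
Scanning for consecutive runs:
  'f' x 2
  'k' x 4
  'p' x 2
  'f' x 2
  'k' x 3
RLE = "f2k4p2f2k3"


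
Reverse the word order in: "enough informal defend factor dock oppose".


Original: "enough informal defend factor dock oppose"
Words (1..n): enough | informal | defend | factor | dock | oppose
Reversed (n..1): oppose | dock | factor | defend | informal | enough
Result = "oppose dock factor defend informal enough"


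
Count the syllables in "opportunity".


Word: "opportunity"
Syllable breakdown: op / por / tu / ni / ty
Counting: 5 parts
= 5 syllables


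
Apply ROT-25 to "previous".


Word: "previous"
Shift: 25
Each letter → (letter + shift) mod 26:
  'p' (15) + 25 = 14 → 'o'
  'r' (17) + 25 = 16 → 'q'
  'e' (4) + 25 = 3 → 'd'
  'v' (21) + 25 = 20 → 'u'
  'i' (8) + 25 = 7 → 'h'
  'o' (14) + 25 = 13 → 'n'
  'u' (20) + 25 = 19 → 't'
  's' (18) + 25 = 17 → 'r'
Result = "oqduhntr"


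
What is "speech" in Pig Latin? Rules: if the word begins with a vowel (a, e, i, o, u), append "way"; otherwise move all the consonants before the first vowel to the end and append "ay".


Word: "speech"
Starts with consonant(s) → move to end, add 'ay'
Consonant cluster: "sp"
Pig Latin = "eechspay"


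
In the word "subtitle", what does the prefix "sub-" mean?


Prefix: sub-
Example: subtitle (sub- + title)
Meaning = under / below


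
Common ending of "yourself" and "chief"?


Word 1: "yourself"
Word 2: "chief"
Comparing from end:
  Pos -1: 'f' == 'f'
  Pos -2: 'l' != 'e' (stop)
LCS = "f" (length 1)


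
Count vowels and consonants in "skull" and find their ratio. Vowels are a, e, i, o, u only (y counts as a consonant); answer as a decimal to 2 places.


Word: "skull"
Vowels (a,e,i,o,u): 1
Consonants: 4
Ratio = 1/4
= 0.25


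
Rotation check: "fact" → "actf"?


Word: "fact", Candidate: "actf"
Method: check if candidate is substring of word+word
"factfact" contains "actf"? Yes
Is rotation = Yes


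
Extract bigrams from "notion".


Word: "notion" (length 6)
Number of bigrams = 6 - 2 + 1 = 5
  Position 0: "no"
  Position 1: "ot"
  Position 2: "ti"
  Position 3: "io"
  Position 4: "on"
Bigrams = "no", "ot", "ti", "io", "on"


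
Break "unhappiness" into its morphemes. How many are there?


Word: "unhappiness"
Morphemes: un- + happi + -ness
Each morpheme carries meaning
= 3 morphemes


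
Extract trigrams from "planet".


Word: "planet" (length 6)
Number of trigrams = 6 - 3 + 1 = 4
  Position 0: "pla"
  Position 1: "lan"
  Position 2: "ane"
  Position 3: "net"
Trigrams = "pla", "lan", "ane", "net"


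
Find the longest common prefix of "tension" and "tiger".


Word 1: "tension"
Word 2: "tiger"
Comparing from start:
  Pos 0: 't' == 't'
  Pos 1: 'e' != 'i' (stop)
LCP = "t" (length 1)


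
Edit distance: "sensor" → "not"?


Word 1: "sensor" (length 6)
Word 2: "not" (length 3)
One optimal edit sequence (insert/delete/substitute each cost 1):
  1. delete 's'  (+1)
  2. delete 'e'  (+1)
  3. keep 'n'
  4. delete 's'  (+1)
  5. keep 'o'
  6. substitute 'r' -> 't'  (+1)
Total edit operations: 4
Edit distance = 4


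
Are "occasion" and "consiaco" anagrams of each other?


Word 1: "occasion" → sorted: accinoos
Word 2: "consiaco" → sorted: accinoos
Same letters? accinoos == accinoos
Anagram = Yes


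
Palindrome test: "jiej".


Word: "jiej"
Reversed: "jeij"
Forward == Backward? jiej != jeij
Palindrome = No


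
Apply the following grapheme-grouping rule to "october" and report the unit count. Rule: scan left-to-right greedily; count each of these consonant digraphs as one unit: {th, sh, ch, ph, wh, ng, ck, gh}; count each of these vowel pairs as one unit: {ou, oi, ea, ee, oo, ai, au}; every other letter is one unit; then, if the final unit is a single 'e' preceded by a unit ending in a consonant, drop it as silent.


Word: "october" (7 letters)
Left-to-right scan:
  1. 'o' (letter)
  2. 'c' (letter)
  3. 't' (letter)
  4. 'o' (letter)
  5. 'b' (letter)
  6. 'e' (letter)
  7. 'r' (letter)
Units from scan: 7
Sound units = 7 units


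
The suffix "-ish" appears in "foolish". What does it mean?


Suffix: -ish
Example: foolish = fool + -ish
Meaning = somewhat / having the qualities of


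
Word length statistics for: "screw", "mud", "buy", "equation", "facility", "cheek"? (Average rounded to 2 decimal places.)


Lengths: "screw"=5, "mud"=3, "buy"=3, "equation"=8, "facility"=8, "cheek"=5
Sum = 32, Count = 6
Average = 32/6 = 5.33
= avg=5.33, min=3, max=8


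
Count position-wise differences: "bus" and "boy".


Comparing character by character (same length = 3):
  Pos 0: 'b' vs 'b' =
  Pos 1: 'u' vs 'o' !=
  Pos 2: 's' vs 'y' !=
Hamming distance = 2


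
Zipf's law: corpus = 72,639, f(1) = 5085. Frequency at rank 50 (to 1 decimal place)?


Zipf's law: f(r) = f(1) / r
f(1) = 5085
f(50) = 5085 / 50
= 101.7 occurrences


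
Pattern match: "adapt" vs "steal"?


Pattern of "adapt": [0, 1, 0, 2, 3]
Pattern of "steal": [0, 1, 2, 3, 4]
Patterns do not match
Same pattern = No


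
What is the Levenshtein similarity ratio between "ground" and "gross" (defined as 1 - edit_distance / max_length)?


Word 1: "ground" (length 6)
Word 2: "gross" (length 5)
One optimal edit sequence:
  1. keep 'g'
  2. keep 'r'
  3. keep 'o'
  4. delete 'u'  (+1)
  5. substitute 'n' -> 's'  (+1)
  6. substitute 'd' -> 's'  (+1)
Edit distance = 3
Max length = max(6, 5) = 6
Similarity = 1 - 3/6
= 0.5000


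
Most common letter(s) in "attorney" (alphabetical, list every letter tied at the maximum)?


Word: "attorney"
Letter counts:
  'a': 1
  'e': 1
  'n': 1
  'o': 1
  'r': 1
  't': 2
  'y': 1
Maximum count = 2
Most frequent = 't' (2 times each)


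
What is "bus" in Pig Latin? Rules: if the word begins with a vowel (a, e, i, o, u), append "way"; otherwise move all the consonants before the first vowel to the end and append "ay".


Word: "bus"
Starts with consonant(s) → move to end, add 'ay'
Consonant cluster: "b"
Pig Latin = "usbay"


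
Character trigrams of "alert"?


Word: "alert" (length 5)
Number of trigrams = 5 - 3 + 1 = 3
  Position 0: "ale"
  Position 1: "ler"
  Position 2: "ert"
Trigrams = "ale", "ler", "ert"


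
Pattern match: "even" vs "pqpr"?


Pattern of "even": [0, 1, 0, 2]
Pattern of "pqpr": [0, 1, 0, 2]
Patterns match
Same pattern = Yes


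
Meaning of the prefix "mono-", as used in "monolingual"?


Prefix: mono-
As in: monolingual -> mono- + lingual
Meaning = one


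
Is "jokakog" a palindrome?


Word: "jokakog"
Reversed: "gokakoj"
Forward == Backward? jokakog != gokakoj
Palindrome = No


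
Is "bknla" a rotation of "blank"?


Word: "blank", Candidate: "bknla"
Method: check if candidate is substring of word+word
"blankblank" contains "bknla"? No
Is rotation = No


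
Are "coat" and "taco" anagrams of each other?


Word 1: "coat" → sorted: acot
Word 2: "taco" → sorted: acot
Same letters? acot == acot
Anagram = Yes


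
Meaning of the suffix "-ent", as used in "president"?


Suffix: -ent
Example: president = preside + -ent, with a spelling change
Meaning = one who / that which


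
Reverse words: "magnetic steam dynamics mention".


Original: "magnetic steam dynamics mention"
Words (1..n): magnetic | steam | dynamics | mention
Reversed (n..1): mention | dynamics | steam | magnetic
Result = "mention dynamics steam magnetic"


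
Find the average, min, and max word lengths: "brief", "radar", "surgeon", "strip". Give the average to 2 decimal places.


Lengths: "brief"=5, "radar"=5, "surgeon"=7, "strip"=5
Sum = 22, Count = 4
Average = 22/4 = 5.50
= avg=5.50, min=5, max=7


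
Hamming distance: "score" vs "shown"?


Comparing character by character (same length = 5):
  Pos 0: 's' vs 's' =
  Pos 1: 'c' vs 'h' !=
  Pos 2: 'o' vs 'o' =
  Pos 3: 'r' vs 'w' !=
  Pos 4: 'e' vs 'n' !=
Hamming distance = 3


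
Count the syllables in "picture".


Word: "picture"
Syllable breakdown: pic-ture
Counting: 2 parts
= 2 syllables


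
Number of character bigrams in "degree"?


Word: "degree" (length 6)
Number of 2-grams = length - 2 + 1 = 6 - 2 + 1
= 5


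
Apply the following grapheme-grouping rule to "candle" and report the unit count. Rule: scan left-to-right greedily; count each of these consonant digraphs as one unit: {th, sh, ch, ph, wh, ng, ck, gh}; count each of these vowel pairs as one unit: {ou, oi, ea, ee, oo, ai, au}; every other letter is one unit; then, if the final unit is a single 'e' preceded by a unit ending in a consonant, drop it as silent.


Word: "candle" (6 letters)
Left-to-right scan:
  [1] 'c' (letter)
  [2] 'a' (letter)
  [3] 'n' (letter)
  [4] 'd' (letter)
  [5] 'l' (letter)
  [6] 'e' (letter)
Units from scan: 6
Final unit is 'e' after a consonant -> drop as silent (-1)
Sound units = 5 units


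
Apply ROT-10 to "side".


Word: "side"
Shift: 10
Each letter → (letter + shift) mod 26:
  's' (18) + 10 = 2 → 'c'
  'i' (8) + 10 = 18 → 's'
  'd' (3) + 10 = 13 → 'n'
  'e' (4) + 10 = 14 → 'o'
Result = "csno"


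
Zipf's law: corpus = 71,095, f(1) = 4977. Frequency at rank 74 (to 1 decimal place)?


Zipf's law: f(r) = f(1) / r
f(1) = 4977
f(74) = 4977 / 74
= 67.3 occurrences


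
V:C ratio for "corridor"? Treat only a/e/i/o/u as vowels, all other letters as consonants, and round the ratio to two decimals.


Word: "corridor"
Vowels (a,e,i,o,u): 3
Consonants: 5
Ratio = 3/5
= 0.60


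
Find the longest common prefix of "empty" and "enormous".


Word 1: "empty"
Word 2: "enormous"
Comparing from start:
  Pos 0: 'e' == 'e'
  Pos 1: 'm' != 'n' (stop)
LCP = "e" (length 1)


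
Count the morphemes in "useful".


Word: "useful"
Morphemes: use | -ful
Each morpheme carries meaning
= 2 morphemes


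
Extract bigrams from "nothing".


Word: "nothing" (length 7)
Number of bigrams = 7 - 2 + 1 = 6
  Position 0: "no"
  Position 1: "ot"
  Position 2: "th"
  Position 3: "hi"
  Position 4: "in"
  Position 5: "ng"
Bigrams = "no", "ot", "th", "hi", "in", "ng"


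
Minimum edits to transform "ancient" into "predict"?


Word 1: "ancient" (length 7)
Word 2: "predict" (length 7)
One optimal edit sequence (insert/delete/substitute each cost 1):
  1. substitute 'a' -> 'p'  (+1)
  2. substitute 'n' -> 'r'  (+1)
  3. substitute 'c' -> 'e'  (+1)
  4. substitute 'i' -> 'd'  (+1)
  5. substitute 'e' -> 'i'  (+1)
  6. substitute 'n' -> 'c'  (+1)
  7. keep 't'
Total edit operations: 6
Edit distance = 6


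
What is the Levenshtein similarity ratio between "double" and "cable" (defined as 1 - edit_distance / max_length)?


Word 1: "double" (length 6)
Word 2: "cable" (length 5)
One optimal edit sequence:
  1. delete 'd'  (+1)
  2. substitute 'o' -> 'c'  (+1)
  3. substitute 'u' -> 'a'  (+1)
  4. keep 'b'
  5. keep 'l'
  6. keep 'e'
Edit distance = 3
Max length = max(6, 5) = 6
Similarity = 1 - 3/6
= 0.5000


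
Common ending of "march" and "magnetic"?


Word 1: "march"
Word 2: "magnetic"
Comparing from end:
  Pos -1: 'h' != 'c' (stop)
LCS = "" (length 0)


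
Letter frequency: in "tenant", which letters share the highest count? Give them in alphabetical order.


Word: "tenant"
Letter counts:
  'a': 1
  'e': 1
  'n': 2
  't': 2
Maximum count = 2
Most frequent = 'n', 't' (2 times each)


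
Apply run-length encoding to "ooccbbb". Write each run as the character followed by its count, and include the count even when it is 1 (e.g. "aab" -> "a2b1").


String: "ooccbbb"
Scanning for consecutive runs:
  'o' x 2
  'c' x 2
  'b' x 3
RLE = "o2c2b3"


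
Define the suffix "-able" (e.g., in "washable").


Suffix: -able
Example: washable (wash + -able)
Meaning = capable of


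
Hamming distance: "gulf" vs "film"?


Comparing character by character (same length = 4):
  Pos 0: 'g' vs 'f' !=
  Pos 1: 'u' vs 'i' !=
  Pos 2: 'l' vs 'l' =
  Pos 3: 'f' vs 'm' !=
Hamming distance = 3


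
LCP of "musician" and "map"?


Word 1: "musician"
Word 2: "map"
Comparing from start:
  Pos 0: 'm' == 'm'
  Pos 1: 'u' != 'a' (stop)
LCP = "m" (length 1)


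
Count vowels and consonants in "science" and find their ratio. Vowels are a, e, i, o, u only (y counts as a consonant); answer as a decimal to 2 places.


Word: "science"
Vowels (a,e,i,o,u): 3
Consonants: 4
Ratio = 3/4
= 0.75


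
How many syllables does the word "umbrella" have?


Word: "umbrella"
Syllable breakdown: um | brel | la
Counting: 3 parts
= 3 syllables


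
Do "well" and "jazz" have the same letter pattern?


Pattern of "well": [0, 1, 2, 2]
Pattern of "jazz": [0, 1, 2, 2]
Patterns match
Same pattern = Yes


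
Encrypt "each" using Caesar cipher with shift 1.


Word: "each"
Shift: 1
Each letter → (letter + shift) mod 26:
  'e' (4) + 1 = 5 → 'f'
  'a' (0) + 1 = 1 → 'b'
  'c' (2) + 1 = 3 → 'd'
  'h' (7) + 1 = 8 → 'i'
Result = "fbdi"


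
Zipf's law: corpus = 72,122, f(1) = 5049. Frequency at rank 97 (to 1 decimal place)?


Zipf's law: f(r) = f(1) / r
f(1) = 5049
f(97) = 5049 / 97
= 52.1 occurrences


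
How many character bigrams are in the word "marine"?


Word: "marine" (length 6)
Number of 2-grams = length - 2 + 1 = 6 - 2 + 1
= 5


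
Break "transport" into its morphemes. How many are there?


Word: "transport"
Morphemes: trans- + port
Each morpheme carries meaning
= 2 morphemes


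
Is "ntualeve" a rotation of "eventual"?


Word: "eventual", Candidate: "ntualeve"
Method: check if candidate is substring of word+word
"eventualeventual" contains "ntualeve"? Yes
Is rotation = Yes


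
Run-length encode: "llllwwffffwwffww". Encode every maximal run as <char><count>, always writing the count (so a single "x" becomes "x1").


String: "llllwwffffwwffww"
Scanning for consecutive runs:
  'l' x 4
  'w' x 2
  'f' x 4
  'w' x 2
  'f' x 2
  'w' x 2
RLE = "l4w2f4w2f2w2"


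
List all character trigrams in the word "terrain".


Word: "terrain" (length 7)
Number of trigrams = 7 - 3 + 1 = 5
  Position 0: "ter"
  Position 1: "err"
  Position 2: "rra"
  Position 3: "rai"
  Position 4: "ain"
Trigrams = "ter", "err", "rra", "rai", "ain"


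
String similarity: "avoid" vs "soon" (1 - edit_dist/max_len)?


Word 1: "avoid" (length 5)
Word 2: "soon" (length 4)
One optimal edit sequence:
  1. delete 'a'  (+1)
  2. substitute 'v' -> 's'  (+1)
  3. keep 'o'
  4. substitute 'i' -> 'o'  (+1)
  5. substitute 'd' -> 'n'  (+1)
Edit distance = 4
Max length = max(5, 4) = 5
Similarity = 1 - 4/5
= 0.2000


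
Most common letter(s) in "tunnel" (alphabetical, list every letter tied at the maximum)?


Word: "tunnel"
Letter counts:
  'e': 1
  'l': 1
  'n': 2
  't': 1
  'u': 1
Maximum count = 2
Most frequent = 'n' (2 times each)


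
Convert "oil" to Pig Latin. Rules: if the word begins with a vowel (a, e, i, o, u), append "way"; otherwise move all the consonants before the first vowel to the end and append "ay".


Word: "oil"
Starts with vowel → add 'way'
Pig Latin = "oilway"


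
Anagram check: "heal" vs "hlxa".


Word 1: "heal" → sorted: aehl
Word 2: "hlxa" → sorted: ahlx
Same letters? aehl != ahlx
Anagram = No


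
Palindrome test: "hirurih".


Word: "hirurih"
Reversed: "hirurih"
Forward == Backward? hirurih == hirurih
Palindrome = Yes


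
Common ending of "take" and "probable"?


Word 1: "take"
Word 2: "probable"
Comparing from end:
  Pos -1: 'e' == 'e'
  Pos -2: 'k' != 'l' (stop)
LCS = "e" (length 1)


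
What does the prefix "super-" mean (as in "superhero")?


Prefix: super-
Example: superhero (super- + hero)
Meaning = above / beyond


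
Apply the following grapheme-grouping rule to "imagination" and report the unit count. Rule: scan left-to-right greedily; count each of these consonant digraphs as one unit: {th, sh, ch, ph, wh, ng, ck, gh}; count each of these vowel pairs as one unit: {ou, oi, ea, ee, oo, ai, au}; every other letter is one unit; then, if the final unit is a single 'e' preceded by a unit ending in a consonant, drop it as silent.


Word: "imagination" (11 letters)
Left-to-right scan:
  1. 'i' (letter)
  2. 'm' (letter)
  3. 'a' (letter)
  4. 'g' (letter)
  5. 'i' (letter)
  6. 'n' (letter)
  7. 'a' (letter)
  8. 't' (letter)
  9. 'i' (letter)
  10. 'o' (letter)
  11. 'n' (letter)
Units from scan: 11
Sound units = 11 units


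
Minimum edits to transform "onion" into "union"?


Word 1: "onion" (length 5)
Word 2: "union" (length 5)
One optimal edit sequence (insert/delete/substitute each cost 1):
  1. substitute 'o' -> 'u'  (+1)
  2. keep 'n'
  3. keep 'i'
  4. keep 'o'
  5. keep 'n'
Total edit operations: 1
Edit distance = 1


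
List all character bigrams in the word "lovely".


Word: "lovely" (length 6)
Number of bigrams = 6 - 2 + 1 = 5
  Position 0: "lo"
  Position 1: "ov"
  Position 2: "ve"
  Position 3: "el"
  Position 4: "ly"
Bigrams = "lo", "ov", "ve", "el", "ly"


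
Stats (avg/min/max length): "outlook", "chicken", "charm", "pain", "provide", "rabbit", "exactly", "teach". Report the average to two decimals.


Lengths: "outlook"=7, "chicken"=7, "charm"=5, "pain"=4, "provide"=7, "rabbit"=6, "exactly"=7, "teach"=5
Sum = 48, Count = 8
Average = 48/8 = 6.00
= avg=6.00, min=4, max=7


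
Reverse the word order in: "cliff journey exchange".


Original: "cliff journey exchange"
Words (1..n): cliff | journey | exchange
Reversed (n..1): exchange | journey | cliff
Result = "exchange journey cliff"


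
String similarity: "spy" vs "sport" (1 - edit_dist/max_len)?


Word 1: "spy" (length 3)
Word 2: "sport" (length 5)
One optimal edit sequence:
  1. keep 's'
  2. keep 'p'
  3. insert 'o'  (+1)
  4. insert 'r'  (+1)
  5. substitute 'y' -> 't'  (+1)
Edit distance = 3
Max length = max(3, 5) = 5
Similarity = 1 - 3/5
= 0.4000


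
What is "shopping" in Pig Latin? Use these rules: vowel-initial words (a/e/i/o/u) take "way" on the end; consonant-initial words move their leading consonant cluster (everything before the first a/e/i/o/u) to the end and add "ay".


Word: "shopping"
Starts with consonant(s) → move to end, add 'ay'
Consonant cluster: "sh"
Pig Latin = "oppingshay"


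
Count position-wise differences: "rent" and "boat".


Comparing character by character (same length = 4):
  Pos 0: 'r' vs 'b' !=
  Pos 1: 'e' vs 'o' !=
  Pos 2: 'n' vs 'a' !=
  Pos 3: 't' vs 't' =
Hamming distance = 3


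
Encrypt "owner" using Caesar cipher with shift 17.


Word: "owner"
Shift: 17
Each letter → (letter + shift) mod 26:
  'o' (14) + 17 = 5 → 'f'
  'w' (22) + 17 = 13 → 'n'
  'n' (13) + 17 = 4 → 'e'
  'e' (4) + 17 = 21 → 'v'
  'r' (17) + 17 = 8 → 'i'
Result = "fnevi"


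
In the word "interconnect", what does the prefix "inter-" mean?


Prefix: inter-
Example: interconnect = inter- + connect
Meaning = between


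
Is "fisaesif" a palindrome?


Word: "fisaesif"
Reversed: "fiseasif"
Forward == Backward? fisaesif != fiseasif
Palindrome = No


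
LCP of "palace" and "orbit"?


Word 1: "palace"
Word 2: "orbit"
Comparing from start:
  Pos 0: 'p' != 'o' (stop)
LCP = "" (length 0)


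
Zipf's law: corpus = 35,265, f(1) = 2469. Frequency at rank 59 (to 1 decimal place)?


Zipf's law: f(r) = f(1) / r
f(1) = 2469
f(59) = 2469 / 59
= 41.8 occurrences


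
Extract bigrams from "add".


Word: "add" (length 3)
Number of bigrams = 3 - 2 + 1 = 2
  Position 0: "ad"
  Position 1: "dd"
Bigrams = "ad", "dd"


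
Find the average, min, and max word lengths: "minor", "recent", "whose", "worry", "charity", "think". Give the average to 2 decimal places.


Lengths: "minor"=5, "recent"=6, "whose"=5, "worry"=5, "charity"=7, "think"=5
Sum = 33, Count = 6
Average = 33/6 = 5.50
= avg=5.50, min=5, max=7


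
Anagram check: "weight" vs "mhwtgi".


Word 1: "weight" → sorted: eghitw
Word 2: "mhwtgi" → sorted: ghimtw
Same letters? eghitw != ghimtw
Anagram = No


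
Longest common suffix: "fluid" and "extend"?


Word 1: "fluid"
Word 2: "extend"
Comparing from end:
  Pos -1: 'd' == 'd'
  Pos -2: 'i' != 'n' (stop)
LCS = "d" (length 1)


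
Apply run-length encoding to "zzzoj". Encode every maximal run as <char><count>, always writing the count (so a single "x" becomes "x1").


String: "zzzoj"
Scanning for consecutive runs:
  'z' x 3
  'o' x 1
  'j' x 1
RLE = "z3o1j1"


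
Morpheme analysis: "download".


Word: "download"
Morphemes: down- / load
Each morpheme carries meaning
= 2 morphemes


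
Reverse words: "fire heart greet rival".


Original: "fire heart greet rival"
Words (1..n): fire | heart | greet | rival
Reversed (n..1): rival | greet | heart | fire
Result = "rival greet heart fire"


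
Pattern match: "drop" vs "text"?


Pattern of "drop": [0, 1, 2, 3]
Pattern of "text": [0, 1, 2, 0]
Patterns do not match
Same pattern = No


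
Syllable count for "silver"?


Word: "silver"
Syllable breakdown: sil · ver
Counting: 2 parts
= 2 syllables


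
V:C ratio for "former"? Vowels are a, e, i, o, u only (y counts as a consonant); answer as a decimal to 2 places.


Word: "former"
Vowels (a,e,i,o,u): 2
Consonants: 4
Ratio = 2/4
= 0.50


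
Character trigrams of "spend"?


Word: "spend" (length 5)
Number of trigrams = 5 - 3 + 1 = 3
  Position 0: "spe"
  Position 1: "pen"
  Position 2: "end"
Trigrams = "spe", "pen", "end"


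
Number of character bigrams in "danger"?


Word: "danger" (length 6)
Number of 2-grams = length - 2 + 1 = 6 - 2 + 1
= 5


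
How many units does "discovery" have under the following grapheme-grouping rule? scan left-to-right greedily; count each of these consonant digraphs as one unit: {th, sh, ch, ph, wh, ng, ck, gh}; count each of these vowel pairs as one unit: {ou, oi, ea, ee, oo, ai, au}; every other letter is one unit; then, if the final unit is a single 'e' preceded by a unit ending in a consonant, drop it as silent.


Word: "discovery" (9 letters)
Left-to-right scan:
  (1) 'd' (letter)
  (2) 'i' (letter)
  (3) 's' (letter)
  (4) 'c' (letter)
  (5) 'o' (letter)
  (6) 'v' (letter)
  (7) 'e' (letter)
  (8) 'r' (letter)
  (9) 'y' (letter)
Units from scan: 9
Sound units = 9 units


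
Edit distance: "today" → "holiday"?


Word 1: "today" (length 5)
Word 2: "holiday" (length 7)
One optimal edit sequence (insert/delete/substitute each cost 1):
  1. substitute 't' -> 'h'  (+1)
  2. keep 'o'
  3. insert 'l'  (+1)
  4. insert 'i'  (+1)
  5. keep 'd'
  6. keep 'a'
  7. keep 'y'
Total edit operations: 3
Edit distance = 3


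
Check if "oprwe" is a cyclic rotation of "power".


Word: "power", Candidate: "oprwe"
Method: check if candidate is substring of word+word
"powerpower" contains "oprwe"? No
Is rotation = No


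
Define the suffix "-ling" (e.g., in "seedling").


Suffix: -ling
Example: seedling (seed + -ling)
Meaning = small / young


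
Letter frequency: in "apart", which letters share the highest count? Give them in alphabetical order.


Word: "apart"
Letter counts:
  'a': 2
  'p': 1
  'r': 1
  't': 1
Maximum count = 2
Most frequent = 'a' (2 times each)


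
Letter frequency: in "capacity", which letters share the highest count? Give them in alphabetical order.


Word: "capacity"
Letter counts:
  'a': 2
  'c': 2
  'i': 1
  'p': 1
  't': 1
  'y': 1
Maximum count = 2
Most frequent = 'a', 'c' (2 times each)


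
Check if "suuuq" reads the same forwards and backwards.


Word: "suuuq"
Reversed: "quuus"
Forward == Backward? suuuq != quuus
Palindrome = No


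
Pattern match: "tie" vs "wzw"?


Pattern of "tie": [0, 1, 2]
Pattern of "wzw": [0, 1, 0]
Patterns do not match
Same pattern = No


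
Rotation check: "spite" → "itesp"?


Word: "spite", Candidate: "itesp"
Method: check if candidate is substring of word+word
"spitespite" contains "itesp"? Yes
Is rotation = Yes


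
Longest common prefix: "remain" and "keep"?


Word 1: "remain"
Word 2: "keep"
Comparing from start:
  Pos 0: 'r' != 'k' (stop)
LCP = "" (length 0)


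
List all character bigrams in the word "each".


Word: "each" (length 4)
Number of bigrams = 4 - 2 + 1 = 3
  Position 0: "ea"
  Position 1: "ac"
  Position 2: "ch"
Bigrams = "ea", "ac", "ch"


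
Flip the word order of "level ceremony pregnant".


Original: "level ceremony pregnant"
Words (1..n): level | ceremony | pregnant
Reversed (n..1): pregnant | ceremony | level
Result = "pregnant ceremony level"


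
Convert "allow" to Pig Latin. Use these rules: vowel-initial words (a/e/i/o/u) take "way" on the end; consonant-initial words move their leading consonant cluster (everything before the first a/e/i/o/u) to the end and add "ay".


Word: "allow"
Starts with vowel → add 'way'
Pig Latin = "allowway"


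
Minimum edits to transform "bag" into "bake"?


Word 1: "bag" (length 3)
Word 2: "bake" (length 4)
One optimal edit sequence (insert/delete/substitute each cost 1):
  1. keep 'b'
  2. keep 'a'
  3. insert 'k'  (+1)
  4. substitute 'g' -> 'e'  (+1)
Total edit operations: 2
Edit distance = 2


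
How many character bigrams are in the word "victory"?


Word: "victory" (length 7)
Number of 2-grams = length - 2 + 1 = 7 - 2 + 1
= 6


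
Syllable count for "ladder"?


Word: "ladder"
Syllable breakdown: lad-der
Counting: 2 parts
= 2 syllables


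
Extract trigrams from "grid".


Word: "grid" (length 4)
Number of trigrams = 4 - 3 + 1 = 2
  Position 0: "gri"
  Position 1: "rid"
Trigrams = "gri", "rid"


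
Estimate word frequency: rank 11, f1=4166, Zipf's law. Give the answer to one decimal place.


Zipf's law: f(r) = f(1) / r
f(1) = 4166
f(11) = 4166 / 11
= 378.7 occurrences


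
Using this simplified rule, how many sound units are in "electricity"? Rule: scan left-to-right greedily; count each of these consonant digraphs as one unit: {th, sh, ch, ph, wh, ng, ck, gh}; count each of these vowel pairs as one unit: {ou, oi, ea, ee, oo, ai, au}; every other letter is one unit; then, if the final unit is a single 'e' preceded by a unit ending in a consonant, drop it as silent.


Word: "electricity" (11 letters)
Left-to-right scan:
  (1) 'e' (letter)
  (2) 'l' (letter)
  (3) 'e' (letter)
  (4) 'c' (letter)
  (5) 't' (letter)
  (6) 'r' (letter)
  (7) 'i' (letter)
  (8) 'c' (letter)
  (9) 'i' (letter)
  (10) 't' (letter)
  (11) 'y' (letter)
Units from scan: 11
Sound units = 11 units


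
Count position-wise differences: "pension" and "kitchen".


Comparing character by character (same length = 7):
  Pos 0: 'p' vs 'k' !=
  Pos 1: 'e' vs 'i' !=
  Pos 2: 'n' vs 't' !=
  Pos 3: 's' vs 'c' !=
  Pos 4: 'i' vs 'h' !=
  Pos 5: 'o' vs 'e' !=
  Pos 6: 'n' vs 'n' =
Hamming distance = 6


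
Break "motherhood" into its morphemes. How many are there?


Word: "motherhood"
Morphemes: mother / -hood
Each morpheme carries meaning
= 2 morphemes


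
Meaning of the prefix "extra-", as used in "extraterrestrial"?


Prefix: extra-
Example: extraterrestrial (extra- + terrestrial)
Meaning = beyond


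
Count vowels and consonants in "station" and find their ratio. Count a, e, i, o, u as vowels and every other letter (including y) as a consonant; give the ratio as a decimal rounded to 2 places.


Word: "station"
Vowels (a,e,i,o,u): 3
Consonants: 4
Ratio = 3/4
= 0.75


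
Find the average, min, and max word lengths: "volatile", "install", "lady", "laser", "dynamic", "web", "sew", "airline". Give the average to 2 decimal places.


Lengths: "volatile"=8, "install"=7, "lady"=4, "laser"=5, "dynamic"=7, "web"=3, "sew"=3, "airline"=7
Sum = 44, Count = 8
Average = 44/8 = 5.50
= avg=5.50, min=3, max=8


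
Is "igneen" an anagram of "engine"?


Word 1: "engine" → sorted: eeginn
Word 2: "igneen" → sorted: eeginn
Same letters? eeginn == eeginn
Anagram = Yes


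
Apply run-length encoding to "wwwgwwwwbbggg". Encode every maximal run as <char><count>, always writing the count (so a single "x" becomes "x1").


String: "wwwgwwwwbbggg"
Scanning for consecutive runs:
  'w' x 3
  'g' x 1
  'w' x 4
  'b' x 2
  'g' x 3
RLE = "w3g1w4b2g3"


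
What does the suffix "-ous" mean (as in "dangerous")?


Suffix: -ous
Example: dangerous = danger + -ous
Meaning = having quality of


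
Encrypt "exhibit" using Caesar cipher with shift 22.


Word: "exhibit"
Shift: 22
Each letter → (letter + shift) mod 26:
  'e' (4) + 22 = 0 → 'a'
  'x' (23) + 22 = 19 → 't'
  'h' (7) + 22 = 3 → 'd'
  'i' (8) + 22 = 4 → 'e'
  'b' (1) + 22 = 23 → 'x'
  'i' (8) + 22 = 4 → 'e'
  't' (19) + 22 = 15 → 'p'
Result = "atdexep"


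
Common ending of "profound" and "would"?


Word 1: "profound"
Word 2: "would"
Comparing from end:
  Pos -1: 'd' == 'd'
  Pos -2: 'n' != 'l' (stop)
LCS = "d" (length 1)


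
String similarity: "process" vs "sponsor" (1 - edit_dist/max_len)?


Word 1: "process" (length 7)
Word 2: "sponsor" (length 7)
One optimal edit sequence:
  1. substitute 'p' -> 's'  (+1)
  2. substitute 'r' -> 'p'  (+1)
  3. keep 'o'
  4. substitute 'c' -> 'n'  (+1)
  5. substitute 'e' -> 's'  (+1)
  6. substitute 's' -> 'o'  (+1)
  7. substitute 's' -> 'r'  (+1)
Edit distance = 6
Max length = max(7, 7) = 7
Similarity = 1 - 6/7
= 0.1429


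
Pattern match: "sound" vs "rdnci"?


Pattern of "sound": [0, 1, 2, 3, 4]
Pattern of "rdnci": [0, 1, 2, 3, 4]
Patterns match
Same pattern = Yes


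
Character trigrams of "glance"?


Word: "glance" (length 6)
Number of trigrams = 6 - 3 + 1 = 4
  Position 0: "gla"
  Position 1: "lan"
  Position 2: "anc"
  Position 3: "nce"
Trigrams = "gla", "lan", "anc", "nce"


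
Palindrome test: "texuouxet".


Word: "texuouxet"
Reversed: "texuouxet"
Forward == Backward? texuouxet == texuouxet
Palindrome = Yes


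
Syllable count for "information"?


Word: "information"
Syllable breakdown: in / for / ma / tion
Counting: 4 parts
= 4 syllables


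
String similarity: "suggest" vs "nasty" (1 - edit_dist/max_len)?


Word 1: "suggest" (length 7)
Word 2: "nasty" (length 5)
One optimal edit sequence:
  1. delete 's'  (+1)
  2. delete 'u'  (+1)
  3. delete 'g'  (+1)
  4. substitute 'g' -> 'n'  (+1)
  5. substitute 'e' -> 'a'  (+1)
  6. keep 's'
  7. keep 't'
  8. insert 'y'  (+1)
Edit distance = 6
Max length = max(7, 5) = 7
Similarity = 1 - 6/7
= 0.1429


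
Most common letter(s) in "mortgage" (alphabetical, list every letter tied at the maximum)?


Word: "mortgage"
Letter counts:
  'a': 1
  'e': 1
  'g': 2
  'm': 1
  'o': 1
  'r': 1
  't': 1
Maximum count = 2
Most frequent = 'g' (2 times each)


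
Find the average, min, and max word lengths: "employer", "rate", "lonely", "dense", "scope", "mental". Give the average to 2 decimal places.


Lengths: "employer"=8, "rate"=4, "lonely"=6, "dense"=5, "scope"=5, "mental"=6
Sum = 34, Count = 6
Average = 34/6 = 5.67
= avg=5.67, min=4, max=8


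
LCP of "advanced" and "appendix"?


Word 1: "advanced"
Word 2: "appendix"
Comparing from start:
  Pos 0: 'a' == 'a'
  Pos 1: 'd' != 'p' (stop)
LCP = "a" (length 1)


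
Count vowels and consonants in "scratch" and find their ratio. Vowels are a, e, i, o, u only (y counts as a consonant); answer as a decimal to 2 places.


Word: "scratch"
Vowels (a,e,i,o,u): 1
Consonants: 6
Ratio = 1/6
= 0.17


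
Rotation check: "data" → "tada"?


Word: "data", Candidate: "tada"
Method: check if candidate is substring of word+word
"datadata" contains "tada"? Yes
Is rotation = Yes


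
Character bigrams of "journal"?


Word: "journal" (length 7)
Number of bigrams = 7 - 2 + 1 = 6
  Position 0: "jo"
  Position 1: "ou"
  Position 2: "ur"
  Position 3: "rn"
  Position 4: "na"
  Position 5: "al"
Bigrams = "jo", "ou", "ur", "rn", "na", "al"


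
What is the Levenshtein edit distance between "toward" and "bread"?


Word 1: "toward" (length 6)
Word 2: "bread" (length 5)
One optimal edit sequence (insert/delete/substitute each cost 1):
  1. substitute 't' -> 'b'  (+1)
  2. substitute 'o' -> 'r'  (+1)
  3. substitute 'w' -> 'e'  (+1)
  4. keep 'a'
  5. delete 'r'  (+1)
  6. keep 'd'
Total edit operations: 4
Edit distance = 4


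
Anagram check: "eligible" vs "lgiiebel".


Word 1: "eligible" → sorted: beegiill
Word 2: "lgiiebel" → sorted: beegiill
Same letters? beegiill == beegiill
Anagram = Yes


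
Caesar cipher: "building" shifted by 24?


Word: "building"
Shift: 24
Each letter → (letter + shift) mod 26:
  'b' (1) + 24 = 25 → 'z'
  'u' (20) + 24 = 18 → 's'
  'i' (8) + 24 = 6 → 'g'
  'l' (11) + 24 = 9 → 'j'
  'd' (3) + 24 = 1 → 'b'
  'i' (8) + 24 = 6 → 'g'
  'n' (13) + 24 = 11 → 'l'
  'g' (6) + 24 = 4 → 'e'
Result = "zsgjbgle"


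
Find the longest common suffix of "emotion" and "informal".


Word 1: "emotion"
Word 2: "informal"
Comparing from end:
  Pos -1: 'n' != 'l' (stop)
LCS = "" (length 0)


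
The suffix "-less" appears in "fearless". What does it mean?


Suffix: -less
As in: fearless -> fear + -less
Meaning = without


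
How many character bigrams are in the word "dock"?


Word: "dock" (length 4)
Number of 2-grams = length - 2 + 1 = 4 - 2 + 1
= 3


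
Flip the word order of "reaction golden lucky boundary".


Original: "reaction golden lucky boundary"
Words (1..n): reaction | golden | lucky | boundary
Reversed (n..1): boundary | lucky | golden | reaction
Result = "boundary lucky golden reaction"


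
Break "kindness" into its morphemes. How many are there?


Word: "kindness"
Morphemes: kind / -ness
Each morpheme carries meaning
= 2 morphemes


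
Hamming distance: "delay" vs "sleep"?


Comparing character by character (same length = 5):
  Pos 0: 'd' vs 's' !=
  Pos 1: 'e' vs 'l' !=
  Pos 2: 'l' vs 'e' !=
  Pos 3: 'a' vs 'e' !=
  Pos 4: 'y' vs 'p' !=
Hamming distance = 5


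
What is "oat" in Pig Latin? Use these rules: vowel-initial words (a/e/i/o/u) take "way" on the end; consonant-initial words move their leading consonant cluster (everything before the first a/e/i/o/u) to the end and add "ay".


Word: "oat"
Starts with vowel → add 'way'
Pig Latin = "oatway"


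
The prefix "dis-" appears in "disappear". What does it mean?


Prefix: dis-
Example: disappear = dis- + appear
Meaning = not / opposite


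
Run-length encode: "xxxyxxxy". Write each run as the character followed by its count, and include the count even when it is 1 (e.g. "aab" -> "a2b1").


String: "xxxyxxxy"
Scanning for consecutive runs:
  'x' x 3
  'y' x 1
  'x' x 3
  'y' x 1
RLE = "x3y1x3y1"


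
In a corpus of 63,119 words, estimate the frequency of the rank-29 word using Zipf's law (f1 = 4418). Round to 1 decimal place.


Zipf's law: f(r) = f(1) / r
f(1) = 4418
f(29) = 4418 / 29
= 152.3 occurrences


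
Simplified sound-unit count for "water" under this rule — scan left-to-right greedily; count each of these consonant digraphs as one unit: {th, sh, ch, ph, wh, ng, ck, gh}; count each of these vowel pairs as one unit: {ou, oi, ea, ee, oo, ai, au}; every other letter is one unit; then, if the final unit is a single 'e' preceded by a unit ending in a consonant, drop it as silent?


Word: "water" (5 letters)
Left-to-right scan:
  1. 'w' (letter)
  2. 'a' (letter)
  3. 't' (letter)
  4. 'e' (letter)
  5. 'r' (letter)
Units from scan: 5
Sound units = 5 units


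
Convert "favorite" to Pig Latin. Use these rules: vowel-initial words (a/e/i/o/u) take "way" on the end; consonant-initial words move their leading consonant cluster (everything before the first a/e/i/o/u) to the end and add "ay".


Word: "favorite"
Starts with consonant(s) → move to end, add 'ay'
Consonant cluster: "f"
Pig Latin = "avoritefay"


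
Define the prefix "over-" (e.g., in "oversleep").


Prefix: over-
Example: oversleep = over- + sleep
Meaning = excessive


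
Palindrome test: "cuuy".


Word: "cuuy"
Reversed: "yuuc"
Forward == Backward? cuuy != yuuc
Palindrome = No


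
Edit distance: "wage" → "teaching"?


Word 1: "wage" (length 4)
Word 2: "teaching" (length 8)
One optimal edit sequence (insert/delete/substitute each cost 1):
  1. insert 't'  (+1)
  2. substitute 'w' -> 'e'  (+1)
  3. keep 'a'
  4. insert 'c'  (+1)
  5. insert 'h'  (+1)
  6. insert 'i'  (+1)
  7. substitute 'g' -> 'n'  (+1)
  8. substitute 'e' -> 'g'  (+1)
Total edit operations: 7
Edit distance = 7


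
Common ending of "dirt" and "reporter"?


Word 1: "dirt"
Word 2: "reporter"
Comparing from end:
  Pos -1: 't' != 'r' (stop)
LCS = "" (length 0)


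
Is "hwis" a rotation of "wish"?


Word: "wish", Candidate: "hwis"
Method: check if candidate is substring of word+word
"wishwish" contains "hwis"? Yes
Is rotation = Yes


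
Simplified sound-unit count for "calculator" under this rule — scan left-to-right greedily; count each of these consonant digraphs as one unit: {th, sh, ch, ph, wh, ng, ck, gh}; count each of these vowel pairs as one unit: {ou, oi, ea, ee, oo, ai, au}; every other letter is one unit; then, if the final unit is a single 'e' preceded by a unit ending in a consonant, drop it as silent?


Word: "calculator" (10 letters)
Left-to-right scan:
  1. 'c' (letter)
  2. 'a' (letter)
  3. 'l' (letter)
  4. 'c' (letter)
  5. 'u' (letter)
  6. 'l' (letter)
  7. 'a' (letter)
  8. 't' (letter)
  9. 'o' (letter)
  10. 'r' (letter)
Units from scan: 10
Sound units = 10 units


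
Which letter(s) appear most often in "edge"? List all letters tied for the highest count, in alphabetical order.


Word: "edge"
Letter counts:
  'd': 1
  'e': 2
  'g': 1
Maximum count = 2
Most frequent = 'e' (2 times each)


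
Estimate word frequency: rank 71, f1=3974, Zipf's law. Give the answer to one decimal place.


Zipf's law: f(r) = f(1) / r
f(1) = 3974
f(71) = 3974 / 71
= 56.0 occurrences


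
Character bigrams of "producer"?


Word: "producer" (length 8)
Number of bigrams = 8 - 2 + 1 = 7
  Position 0: "pr"
  Position 1: "ro"
  Position 2: "od"
  Position 3: "du"
  Position 4: "uc"
  Position 5: "ce"
  Position 6: "er"
Bigrams = "pr", "ro", "od", "du", "uc", "ce", "er"


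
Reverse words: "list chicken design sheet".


Original: "list chicken design sheet"
Words (1..n): list | chicken | design | sheet
Reversed (n..1): sheet | design | chicken | list
Result = "sheet design chicken list"


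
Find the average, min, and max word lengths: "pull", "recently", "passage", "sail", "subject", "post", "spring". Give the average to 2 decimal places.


Lengths: "pull"=4, "recently"=8, "passage"=7, "sail"=4, "subject"=7, "post"=4, "spring"=6
Sum = 40, Count = 7
Average = 40/7 = 5.71
= avg=5.71, min=4, max=8


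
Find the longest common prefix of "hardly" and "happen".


Word 1: "hardly"
Word 2: "happen"
Comparing from start:
  Pos 0: 'h' == 'h'
  Pos 1: 'a' == 'a'
  Pos 2: 'r' != 'p' (stop)
LCP = "ha" (length 2)


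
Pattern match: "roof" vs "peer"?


Pattern of "roof": [0, 1, 1, 2]
Pattern of "peer": [0, 1, 1, 2]
Patterns match
Same pattern = Yes


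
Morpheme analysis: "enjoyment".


Word: "enjoyment"
Morphemes: en- | joy | -ment
Each morpheme carries meaning
= 3 morphemes
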